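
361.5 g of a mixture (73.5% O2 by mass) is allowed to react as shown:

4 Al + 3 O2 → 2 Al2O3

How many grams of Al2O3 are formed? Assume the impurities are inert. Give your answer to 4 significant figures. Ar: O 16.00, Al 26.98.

Mass of pure O2 = 361.5 g × 0.735 = 265.70 g.
M(O2) = 2(16.00) = 32.00 g/mol.
M(Al2O3) = 2(26.98) + 3(16.00) = 101.96 g/mol.
n(O2) = 265.70 g / 32.00 g/mol = 8.3032 mol.
From the equation the O2:Al2O3 mole ratio is 3:2, so n(Al2O3) = 8.3032 × 2/3 = 5.5355 mol.
Mass of Al2O3 = 5.5355 mol × 101.96 g/mol = 564.40 g.

564.4 g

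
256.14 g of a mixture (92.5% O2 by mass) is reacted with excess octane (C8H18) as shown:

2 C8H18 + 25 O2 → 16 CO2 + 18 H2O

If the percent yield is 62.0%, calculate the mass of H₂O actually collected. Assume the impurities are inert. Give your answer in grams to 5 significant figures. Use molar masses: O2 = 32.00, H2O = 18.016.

Pure O2 available = 256.14 g × 0.925 = 236.929 g.
n(O2) = 236.929 g / 32.00 g/mol = 7.40405 mol.
From the equation the O2:H2O mole ratio is 25:18, so n(H2O) = 7.40405 × 18/25 = 5.33091 mol.
Mass of H2O = 5.33091 mol × 18.016 g/mol = 96.0417 g.
Actual mass collected = 96.0417 g × 0.620 = 59.5459 g.

59.546 g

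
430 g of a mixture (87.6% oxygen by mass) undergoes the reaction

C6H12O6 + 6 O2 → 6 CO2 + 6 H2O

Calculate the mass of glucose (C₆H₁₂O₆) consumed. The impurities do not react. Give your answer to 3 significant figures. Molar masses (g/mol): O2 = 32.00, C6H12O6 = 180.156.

353 g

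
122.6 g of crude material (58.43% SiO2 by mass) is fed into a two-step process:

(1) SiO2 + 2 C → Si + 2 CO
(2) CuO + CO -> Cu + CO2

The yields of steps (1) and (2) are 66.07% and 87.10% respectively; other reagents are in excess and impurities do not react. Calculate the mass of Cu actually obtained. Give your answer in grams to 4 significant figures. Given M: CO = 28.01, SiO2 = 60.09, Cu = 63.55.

Pure SiO2 = 122.6 × 0.5843 = 71.635 g.
n(SiO2) = 71.635 / 60.09 = 1.1921 mol.
Step 1 (SiO2:CO = 1:2): theoretical n(CO) = 2.3843 mol; at 66.07% yield, n(CO) = 1.5753 mol.
Step 2 (CO:Cu = 1:1): theoretical n(Cu) = 1.5753 mol, so theoretical mass = 1.5753 × 63.55 = 100.11 g.
At 87.10% yield, actual mass of Cu = 100.11 × 0.8710 = 87.195 g.

87.20 g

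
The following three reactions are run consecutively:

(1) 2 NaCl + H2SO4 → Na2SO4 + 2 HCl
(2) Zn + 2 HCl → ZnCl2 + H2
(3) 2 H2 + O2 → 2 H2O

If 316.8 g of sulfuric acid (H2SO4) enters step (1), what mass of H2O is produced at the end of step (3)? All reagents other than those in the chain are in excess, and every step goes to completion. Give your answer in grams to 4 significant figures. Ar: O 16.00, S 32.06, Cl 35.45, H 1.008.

58.19 g

M(H2SO4) = 2(1.008) + 32.06 + 4(16.00) = 98.076 g/mol.
M(H2O) = 2(1.008) + 16.00 = 18.016 g/mol.
n(H2SO4) = 316.8 / 98.076 = 3.2301 mol.
Reaction (1): H2SO4→HCl ratio 1:2 ⇒ n(HCl) = 6.4603 mol.
Reaction (2): HCl→H2 ratio 2:1 ⇒ n(H2) = 3.2301 mol.
Reaction (3): H2→H2O ratio 2:2 ⇒ n(H2O) = 3.2301 mol.
Mass of H2O = 3.2301 × 18.016 = 58.194 g.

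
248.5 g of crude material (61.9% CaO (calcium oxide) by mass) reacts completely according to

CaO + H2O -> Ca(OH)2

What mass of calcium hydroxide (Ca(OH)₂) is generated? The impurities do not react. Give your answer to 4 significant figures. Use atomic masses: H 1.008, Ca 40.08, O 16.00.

203.2 g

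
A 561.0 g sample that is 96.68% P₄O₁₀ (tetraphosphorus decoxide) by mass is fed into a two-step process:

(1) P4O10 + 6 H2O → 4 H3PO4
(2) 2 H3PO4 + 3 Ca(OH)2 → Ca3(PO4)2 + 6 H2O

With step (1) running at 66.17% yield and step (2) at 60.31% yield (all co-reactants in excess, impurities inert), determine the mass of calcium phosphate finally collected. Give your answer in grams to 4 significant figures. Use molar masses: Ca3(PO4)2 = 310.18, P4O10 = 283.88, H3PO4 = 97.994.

Pure P4O10 = 561.0 × 0.9668 = 542.37 g.
n(P4O10) = 542.37 / 283.88 = 1.9106 mol.
Step 1 (P4O10:H3PO4 = 1:4): theoretical n(H3PO4) = 7.6423 mol; at 66.17% yield, n(H3PO4) = 5.0569 mol.
Step 2 (H3PO4:Ca3(PO4)2 = 2:1): theoretical n(Ca3(PO4)2) = 2.5285 mol, so theoretical mass = 2.5285 × 310.18 = 784.28 g.
At 60.31% yield, actual mass of Ca3(PO4)2 = 784.28 × 0.6031 = 473.00 g.

473.0 g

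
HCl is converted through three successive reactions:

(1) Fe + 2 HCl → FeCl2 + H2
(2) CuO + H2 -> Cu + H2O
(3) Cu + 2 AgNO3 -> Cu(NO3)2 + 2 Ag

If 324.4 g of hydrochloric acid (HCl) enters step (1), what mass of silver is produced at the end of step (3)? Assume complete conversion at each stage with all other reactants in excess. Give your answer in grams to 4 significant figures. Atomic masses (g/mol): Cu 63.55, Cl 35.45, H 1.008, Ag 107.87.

M(HCl) = 1.008 + 35.45 = 36.458 g/mol.
M(Ag) = 107.87 g/mol.
n(HCl) = 324.4 / 36.458 = 8.8979 mol.
Reaction (1): HCl→H2 ratio 2:1 ⇒ n(H2) = 4.4490 mol.
Reaction (2): H2→Cu ratio 1:1 ⇒ n(Cu) = 4.4490 mol.
Reaction (3): Cu→Ag ratio 1:2 ⇒ n(Ag) = 8.8979 mol.
Mass of Ag = 8.8979 × 107.87 = 959.82 g.

959.8 g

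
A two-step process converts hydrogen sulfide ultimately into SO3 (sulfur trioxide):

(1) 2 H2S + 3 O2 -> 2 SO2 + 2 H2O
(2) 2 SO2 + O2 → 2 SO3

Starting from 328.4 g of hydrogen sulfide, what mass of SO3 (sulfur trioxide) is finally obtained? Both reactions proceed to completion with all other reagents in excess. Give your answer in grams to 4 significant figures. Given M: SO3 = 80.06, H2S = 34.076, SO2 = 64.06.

n(H2S) = 328.40 / 34.076 = 9.6373 mol.
Step 1 gives a 2:2 ratio of H2S to SO2, so n(SO2) = 9.6373 mol.
In step 2 the SO2:SO3 ratio is 2:2, so n(SO3) = 9.6373 mol.
Mass of SO3 = 9.6373 × 80.06 = 771.56 g.

771.6 g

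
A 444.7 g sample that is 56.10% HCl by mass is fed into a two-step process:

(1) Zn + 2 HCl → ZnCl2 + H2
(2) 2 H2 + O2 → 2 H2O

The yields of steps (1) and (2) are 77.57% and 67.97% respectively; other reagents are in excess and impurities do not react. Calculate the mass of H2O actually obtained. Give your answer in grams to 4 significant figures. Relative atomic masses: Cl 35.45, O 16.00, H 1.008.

32.50 g

Pure HCl = 444.7 × 0.5610 = 249.48 g.
M(HCl) = 1.008 + 35.45 = 36.458 g/mol.
M(H2O) = 2(1.008) + 16.00 = 18.016 g/mol.
n(HCl) = 249.48 / 36.458 = 6.8429 mol.
Step 1 (HCl:H2 = 2:1): theoretical n(H2) = 3.4214 mol; at 77.57% yield, n(H2) = 2.6540 mol.
Step 2 (H2:H2O = 2:2): theoretical n(H2O) = 2.6540 mol, so theoretical mass = 2.6540 × 18.016 = 47.814 g.
At 67.97% yield, actual mass of H2O = 47.814 × 0.6797 = 32.499 g.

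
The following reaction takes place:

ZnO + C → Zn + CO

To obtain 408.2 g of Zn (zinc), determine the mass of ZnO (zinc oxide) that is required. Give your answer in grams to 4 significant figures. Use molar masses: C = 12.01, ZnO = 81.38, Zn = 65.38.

n(Zn) = 408.20 g / 65.38 g/mol = 6.2435 mol.
From the equation the Zn:ZnO mole ratio is 1:1, so n(ZnO) = 6.2435 × 1/1 = 6.2435 mol.
Mass of ZnO = 6.2435 mol × 81.38 g/mol = 508.10 g.

508.1 g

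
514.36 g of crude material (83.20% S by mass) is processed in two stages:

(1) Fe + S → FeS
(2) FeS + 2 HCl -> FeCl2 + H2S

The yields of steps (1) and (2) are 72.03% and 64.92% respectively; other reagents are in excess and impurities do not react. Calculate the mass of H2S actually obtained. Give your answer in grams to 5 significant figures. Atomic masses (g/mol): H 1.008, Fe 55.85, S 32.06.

212.70 g

Pure S = 514.36 × 0.8320 = 427.948 g.
M(S) = 32.06 g/mol.
M(H2S) = 2(1.008) + 32.06 = 34.076 g/mol.
n(S) = 427.948 / 32.06 = 13.3483 mol.
Step 1 (S:FeS = 1:1): theoretical n(FeS) = 13.3483 mol; at 72.03% yield, n(FeS) = 9.61480 mol.
Step 2 (FeS:H2S = 1:1): theoretical n(H2S) = 9.61480 mol, so theoretical mass = 9.61480 × 34.076 = 327.634 g.
At 64.92% yield, actual mass of H2S = 327.634 × 0.6492 = 212.700 g.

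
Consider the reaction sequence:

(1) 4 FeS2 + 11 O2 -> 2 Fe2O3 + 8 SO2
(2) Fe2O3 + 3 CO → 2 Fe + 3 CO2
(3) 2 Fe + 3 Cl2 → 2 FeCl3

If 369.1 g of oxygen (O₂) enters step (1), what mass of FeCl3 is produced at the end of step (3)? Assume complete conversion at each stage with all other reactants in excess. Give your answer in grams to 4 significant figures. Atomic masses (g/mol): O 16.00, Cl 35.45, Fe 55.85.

M(O2) = 2(16.00) = 32.00 g/mol.
M(FeCl3) = 55.85 + 3(35.45) = 162.20 g/mol.
n(O2) = 369.1 / 32.00 = 11.534 mol.
Reaction (1): O2→Fe2O3 ratio 11:2 ⇒ n(Fe2O3) = 2.0972 mol.
Reaction (2): Fe2O3→Fe ratio 1:2 ⇒ n(Fe) = 4.1943 mol.
Reaction (3): Fe→FeCl3 ratio 2:2 ⇒ n(FeCl3) = 4.1943 mol.
Mass of FeCl3 = 4.1943 × 162.20 = 680.32 g.

680.3 g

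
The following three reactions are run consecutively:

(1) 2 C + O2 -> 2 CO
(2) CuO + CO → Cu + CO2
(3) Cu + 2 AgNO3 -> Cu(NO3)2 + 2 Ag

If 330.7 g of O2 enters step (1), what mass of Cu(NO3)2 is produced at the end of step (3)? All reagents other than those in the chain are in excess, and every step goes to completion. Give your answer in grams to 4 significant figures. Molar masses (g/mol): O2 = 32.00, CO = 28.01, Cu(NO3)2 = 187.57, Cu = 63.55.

3877 g

n(O2) = 330.7 / 32.00 = 10.334 mol.
Reaction (1): O2→CO ratio 1:2 ⇒ n(CO) = 20.669 mol.
Reaction (2): CO→Cu ratio 1:1 ⇒ n(Cu) = 20.669 mol.
Reaction (3): Cu→Cu(NO3)2 ratio 1:1 ⇒ n(Cu(NO3)2) = 20.669 mol.
Mass of Cu(NO3)2 = 20.669 × 187.57 = 3876.8 g.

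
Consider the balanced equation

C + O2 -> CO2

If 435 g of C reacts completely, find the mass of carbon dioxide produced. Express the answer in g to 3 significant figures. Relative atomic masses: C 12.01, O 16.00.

1590 g

M(C) = 12.01 g/mol.
M(CO2) = 12.01 + 2(16.00) = 44.01 g/mol.
n(C) = 435.0 g / 12.01 g/mol = 36.22 mol.
From the equation the C:CO2 mole ratio is 1:1, so n(CO2) = 36.22 × 1/1 = 36.22 mol.
Mass of CO2 = 36.22 mol × 44.01 g/mol = 1594 g.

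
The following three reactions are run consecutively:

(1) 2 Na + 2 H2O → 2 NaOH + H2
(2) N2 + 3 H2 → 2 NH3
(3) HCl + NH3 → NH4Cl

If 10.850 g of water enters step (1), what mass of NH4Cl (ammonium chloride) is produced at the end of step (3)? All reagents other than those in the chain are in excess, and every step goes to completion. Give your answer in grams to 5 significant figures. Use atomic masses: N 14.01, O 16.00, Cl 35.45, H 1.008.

10.738 g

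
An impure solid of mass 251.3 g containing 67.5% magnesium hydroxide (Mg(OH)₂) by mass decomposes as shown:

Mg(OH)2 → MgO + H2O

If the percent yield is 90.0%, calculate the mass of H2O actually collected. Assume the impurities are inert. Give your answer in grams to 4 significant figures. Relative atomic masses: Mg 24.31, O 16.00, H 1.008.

47.16 g

Pure Mg(OH)2 available = 251.3 g × 0.675 = 169.63 g.
M(Mg(OH)2) = 24.31 + 2(16.00) + 2(1.008) = 58.326 g/mol.
M(H2O) = 2(1.008) + 16.00 = 18.016 g/mol.
n(Mg(OH)2) = 169.63 g / 58.326 g/mol = 2.9083 mol.
From the equation the Mg(OH)2:H2O mole ratio is 1:1, so n(H2O) = 2.9083 × 1/1 = 2.9083 mol.
Mass of H2O = 2.9083 mol × 18.016 g/mol = 52.395 g.
Actual mass collected = 52.395 g × 0.900 = 47.156 g.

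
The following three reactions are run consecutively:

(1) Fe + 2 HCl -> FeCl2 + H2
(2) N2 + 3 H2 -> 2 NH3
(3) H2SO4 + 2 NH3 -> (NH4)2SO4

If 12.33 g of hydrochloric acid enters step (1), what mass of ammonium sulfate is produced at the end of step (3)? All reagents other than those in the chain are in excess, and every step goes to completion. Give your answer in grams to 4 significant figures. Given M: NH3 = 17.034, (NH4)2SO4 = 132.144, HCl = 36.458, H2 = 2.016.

n(HCl) = 12.33 / 36.458 = 0.33820 mol.
Reaction (1): HCl→H2 ratio 2:1 ⇒ n(H2) = 0.16910 mol.
Reaction (2): H2→NH3 ratio 3:2 ⇒ n(NH3) = 0.11273 mol.
Reaction (3): NH3→(NH4)2SO4 ratio 2:1 ⇒ n((NH4)2SO4) = 0.056366 mol.
Mass of (NH4)2SO4 = 0.056366 × 132.144 = 7.4485 g.

7.448 g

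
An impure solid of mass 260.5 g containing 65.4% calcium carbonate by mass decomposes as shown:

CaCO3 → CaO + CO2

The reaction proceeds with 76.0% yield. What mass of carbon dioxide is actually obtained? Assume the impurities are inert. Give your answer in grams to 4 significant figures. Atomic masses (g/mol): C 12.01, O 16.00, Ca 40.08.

Pure CaCO3 available = 260.5 g × 0.654 = 170.37 g.
M(CaCO3) = 40.08 + 12.01 + 3(16.00) = 100.09 g/mol.
M(CO2) = 12.01 + 2(16.00) = 44.01 g/mol.
n(CaCO3) = 170.37 g / 100.09 g/mol = 1.7021 mol.
From the equation the CaCO3:CO2 mole ratio is 1:1, so n(CO2) = 1.7021 × 1/1 = 1.7021 mol.
Mass of CO2 = 1.7021 mol × 44.01 g/mol = 74.911 g.
Actual mass collected = 74.911 g × 0.760 = 56.932 g.

56.93 g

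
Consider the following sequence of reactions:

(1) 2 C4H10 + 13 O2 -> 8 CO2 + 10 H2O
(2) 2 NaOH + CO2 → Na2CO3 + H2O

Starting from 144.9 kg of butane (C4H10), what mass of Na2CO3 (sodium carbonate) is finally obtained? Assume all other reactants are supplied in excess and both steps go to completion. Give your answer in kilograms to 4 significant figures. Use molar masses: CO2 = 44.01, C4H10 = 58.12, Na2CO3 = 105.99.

1057 kg

144.9 kg = 144900 g.
n(C4H10) = 144900 / 58.12 = 2493.1 mol.
Step 1 gives a 2:8 ratio of C4H10 to CO2, so n(CO2) = 9972.5 mol.
In step 2 the CO2:Na2CO3 ratio is 1:1, so n(Na2CO3) = 9972.5 mol.
Mass of Na2CO3 = 9972.5 × 105.99 = 1.0570 × 10^6 g = 1057 kg.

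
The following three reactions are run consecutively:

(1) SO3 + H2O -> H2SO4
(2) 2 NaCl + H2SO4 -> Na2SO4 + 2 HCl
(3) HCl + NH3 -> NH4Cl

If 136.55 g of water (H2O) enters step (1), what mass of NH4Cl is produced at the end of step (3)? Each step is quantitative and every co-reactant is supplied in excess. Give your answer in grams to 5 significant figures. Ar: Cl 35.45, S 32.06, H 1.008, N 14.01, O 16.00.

M(H2O) = 2(1.008) + 16.00 = 18.016 g/mol.
M(NH4Cl) = 14.01 + 4(1.008) + 35.45 = 53.492 g/mol.
n(H2O) = 136.55 / 18.016 = 7.57937 mol.
Reaction (1): H2O→H2SO4 ratio 1:1 ⇒ n(H2SO4) = 7.57937 mol.
Reaction (2): H2SO4→HCl ratio 1:2 ⇒ n(HCl) = 15.1587 mol.
Reaction (3): HCl→NH4Cl ratio 1:1 ⇒ n(NH4Cl) = 15.1587 mol.
Mass of NH4Cl = 15.1587 × 53.492 = 810.872 g.

810.87 g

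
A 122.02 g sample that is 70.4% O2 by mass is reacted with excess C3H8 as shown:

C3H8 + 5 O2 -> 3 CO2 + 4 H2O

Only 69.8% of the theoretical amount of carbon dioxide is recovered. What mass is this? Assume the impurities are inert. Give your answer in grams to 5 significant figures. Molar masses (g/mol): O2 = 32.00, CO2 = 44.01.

Pure O2 available = 122.02 g × 0.704 = 85.9021 g.
n(O2) = 85.9021 g / 32.00 g/mol = 2.68444 mol.
From the equation the O2:CO2 mole ratio is 5:3, so n(CO2) = 2.68444 × 3/5 = 1.61066 mol.
Mass of CO2 = 1.61066 mol × 44.01 g/mol = 70.8853 g.
Actual mass collected = 70.8853 g × 0.698 = 49.4780 g.

49.478 g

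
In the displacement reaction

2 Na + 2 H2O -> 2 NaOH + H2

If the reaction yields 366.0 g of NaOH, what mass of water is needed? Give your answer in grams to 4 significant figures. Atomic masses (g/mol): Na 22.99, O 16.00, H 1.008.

M(NaOH) = 22.99 + 16.00 + 1.008 = 39.998 g/mol.
M(H2O) = 2(1.008) + 16.00 = 18.016 g/mol.
n(NaOH) = 366.00 g / 39.998 g/mol = 9.1505 mol.
From the equation the NaOH:H2O mole ratio is 2:2, so n(H2O) = 9.1505 × 2/2 = 9.1505 mol.
Mass of H2O = 9.1505 mol × 18.016 g/mol = 164.85 g.

164.9 g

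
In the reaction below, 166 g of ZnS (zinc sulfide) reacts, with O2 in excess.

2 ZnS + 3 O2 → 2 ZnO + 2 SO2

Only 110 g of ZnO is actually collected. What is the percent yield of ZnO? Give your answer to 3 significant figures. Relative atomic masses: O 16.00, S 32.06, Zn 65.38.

79.3 %

M(ZnS) = 65.38 + 32.06 = 97.44 g/mol.
M(ZnO) = 65.38 + 16.00 = 81.38 g/mol.
n(ZnS) = 166.0 g / 97.44 g/mol = 1.704 mol.
From the equation the ZnS:ZnO mole ratio is 2:2, so n(ZnO) = 1.704 × 2/2 = 1.704 mol.
Mass of ZnO = 1.704 mol × 81.38 g/mol = 138.6 g.
This is the theoretical yield. Percent yield = 110 g / 138.6 g × 100% = 79.34%.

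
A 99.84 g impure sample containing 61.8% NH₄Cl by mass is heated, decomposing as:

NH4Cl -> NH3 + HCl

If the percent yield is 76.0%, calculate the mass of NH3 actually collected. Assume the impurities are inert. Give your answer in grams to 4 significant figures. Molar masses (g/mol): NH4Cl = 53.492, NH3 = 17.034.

Pure NH4Cl available = 99.84 g × 0.618 = 61.701 g.
n(NH4Cl) = 61.701 g / 53.492 g/mol = 1.1535 mol.
From the equation the NH4Cl:NH3 mole ratio is 1:1, so n(NH3) = 1.1535 × 1/1 = 1.1535 mol.
Mass of NH3 = 1.1535 mol × 17.034 g/mol = 19.648 g.
Actual mass collected = 19.648 g × 0.760 = 14.933 g.

14.93 g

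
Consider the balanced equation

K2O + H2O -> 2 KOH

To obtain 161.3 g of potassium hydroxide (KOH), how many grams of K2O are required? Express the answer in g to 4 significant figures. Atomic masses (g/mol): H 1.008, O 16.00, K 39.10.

135.4 g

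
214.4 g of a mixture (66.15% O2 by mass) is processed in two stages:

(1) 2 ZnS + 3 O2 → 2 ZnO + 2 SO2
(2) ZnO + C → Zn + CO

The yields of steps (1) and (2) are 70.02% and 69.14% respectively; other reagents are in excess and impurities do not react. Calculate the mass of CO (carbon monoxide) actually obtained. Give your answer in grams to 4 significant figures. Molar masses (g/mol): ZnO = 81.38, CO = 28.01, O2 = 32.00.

Pure O2 = 214.4 × 0.6615 = 141.83 g.
n(O2) = 141.83 / 32.00 = 4.4321 mol.
Step 1 (O2:ZnO = 3:2): theoretical n(ZnO) = 2.9547 mol; at 70.02% yield, n(ZnO) = 2.0689 mol.
Step 2 (ZnO:CO = 1:1): theoretical n(CO) = 2.0689 mol, so theoretical mass = 2.0689 × 28.01 = 57.949 g.
At 69.14% yield, actual mass of CO = 57.949 × 0.6914 = 40.066 g.

40.07 g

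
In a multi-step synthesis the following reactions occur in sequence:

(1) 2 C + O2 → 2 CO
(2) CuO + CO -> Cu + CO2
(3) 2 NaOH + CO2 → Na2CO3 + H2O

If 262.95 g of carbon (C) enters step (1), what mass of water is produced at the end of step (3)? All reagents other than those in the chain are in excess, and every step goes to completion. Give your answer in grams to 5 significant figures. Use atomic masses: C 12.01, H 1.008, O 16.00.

M(C) = 12.01 g/mol.
M(H2O) = 2(1.008) + 16.00 = 18.016 g/mol.
n(C) = 262.95 / 12.01 = 21.8943 mol.
Reaction (1): C→CO ratio 2:2 ⇒ n(CO) = 21.8943 mol.
Reaction (2): CO→CO2 ratio 1:1 ⇒ n(CO2) = 21.8943 mol.
Reaction (3): CO2→H2O ratio 1:1 ⇒ n(H2O) = 21.8943 mol.
Mass of H2O = 21.8943 × 18.016 = 394.447 g.

394.45 g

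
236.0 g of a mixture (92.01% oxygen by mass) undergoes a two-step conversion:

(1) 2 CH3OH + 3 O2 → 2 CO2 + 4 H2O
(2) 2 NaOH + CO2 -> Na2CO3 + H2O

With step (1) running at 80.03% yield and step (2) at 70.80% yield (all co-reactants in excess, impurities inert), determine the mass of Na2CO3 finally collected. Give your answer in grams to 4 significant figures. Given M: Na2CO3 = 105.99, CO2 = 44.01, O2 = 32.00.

271.7 g

Pure O2 = 236.0 × 0.9201 = 217.14 g.
n(O2) = 217.14 / 32.00 = 6.7857 mol.
Step 1 (O2:CO2 = 3:2): theoretical n(CO2) = 4.5238 mol; at 80.03% yield, n(CO2) = 3.6204 mol.
Step 2 (CO2:Na2CO3 = 1:1): theoretical n(Na2CO3) = 3.6204 mol, so theoretical mass = 3.6204 × 105.99 = 383.73 g.
At 70.80% yield, actual mass of Na2CO3 = 383.73 × 0.7080 = 271.68 g.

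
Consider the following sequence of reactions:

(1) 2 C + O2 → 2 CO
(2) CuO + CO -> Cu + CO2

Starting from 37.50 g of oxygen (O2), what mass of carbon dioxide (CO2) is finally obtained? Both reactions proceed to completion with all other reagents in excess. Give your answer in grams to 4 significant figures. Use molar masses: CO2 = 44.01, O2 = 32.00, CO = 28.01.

n(O2) = 37.500 / 32.00 = 1.1719 mol.
Step 1 gives a 1:2 ratio of O2 to CO, so n(CO) = 2.3438 mol.
In step 2 the CO:CO2 ratio is 1:1, so n(CO2) = 2.3438 mol.
Mass of CO2 = 2.3438 × 44.01 = 103.15 g.

103.1 g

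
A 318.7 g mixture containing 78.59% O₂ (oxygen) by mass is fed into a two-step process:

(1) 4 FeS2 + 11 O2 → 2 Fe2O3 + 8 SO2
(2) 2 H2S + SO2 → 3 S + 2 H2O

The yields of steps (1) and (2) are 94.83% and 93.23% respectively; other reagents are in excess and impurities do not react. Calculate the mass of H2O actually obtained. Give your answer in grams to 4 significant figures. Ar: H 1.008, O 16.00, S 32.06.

Pure O2 = 318.7 × 0.7859 = 250.47 g.
M(O2) = 2(16.00) = 32.00 g/mol.
M(H2O) = 2(1.008) + 16.00 = 18.016 g/mol.
n(O2) = 250.47 / 32.00 = 7.8271 mol.
Step 1 (O2:SO2 = 11:8): theoretical n(SO2) = 5.6924 mol; at 94.83% yield, n(SO2) = 5.3981 mol.
Step 2 (SO2:H2O = 1:2): theoretical n(H2O) = 10.796 mol, so theoretical mass = 10.796 × 18.016 = 194.51 g.
At 93.23% yield, actual mass of H2O = 194.51 × 0.9323 = 181.34 g.

181.3 g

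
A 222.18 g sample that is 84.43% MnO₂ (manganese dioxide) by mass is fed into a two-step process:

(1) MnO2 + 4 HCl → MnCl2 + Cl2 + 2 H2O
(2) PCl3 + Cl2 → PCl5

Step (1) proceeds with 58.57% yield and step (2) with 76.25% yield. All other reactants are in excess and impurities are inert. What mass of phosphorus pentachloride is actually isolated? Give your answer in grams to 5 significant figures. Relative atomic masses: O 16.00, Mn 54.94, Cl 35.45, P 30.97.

Pure MnO2 = 222.18 × 0.8443 = 187.587 g.
M(MnO2) = 54.94 + 2(16.00) = 86.94 g/mol.
M(PCl5) = 30.97 + 5(35.45) = 208.22 g/mol.
n(MnO2) = 187.587 / 86.94 = 2.15766 mol.
Step 1 (MnO2:Cl2 = 1:1): theoretical n(Cl2) = 2.15766 mol; at 58.57% yield, n(Cl2) = 1.26374 mol.
Step 2 (Cl2:PCl5 = 1:1): theoretical n(PCl5) = 1.26374 mol, so theoretical mass = 1.26374 × 208.22 = 263.136 g.
At 76.25% yield, actual mass of PCl5 = 263.136 × 0.7625 = 200.641 g.

200.64 g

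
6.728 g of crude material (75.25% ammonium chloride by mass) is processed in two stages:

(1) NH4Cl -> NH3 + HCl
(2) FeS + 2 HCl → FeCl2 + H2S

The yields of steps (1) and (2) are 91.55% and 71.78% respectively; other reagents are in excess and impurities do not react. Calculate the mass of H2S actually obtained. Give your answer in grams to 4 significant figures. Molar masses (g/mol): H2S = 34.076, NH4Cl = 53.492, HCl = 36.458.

1.060 g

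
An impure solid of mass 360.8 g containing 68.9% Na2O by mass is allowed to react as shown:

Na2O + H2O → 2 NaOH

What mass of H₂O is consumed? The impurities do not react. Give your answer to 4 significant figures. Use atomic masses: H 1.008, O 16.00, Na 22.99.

72.26 g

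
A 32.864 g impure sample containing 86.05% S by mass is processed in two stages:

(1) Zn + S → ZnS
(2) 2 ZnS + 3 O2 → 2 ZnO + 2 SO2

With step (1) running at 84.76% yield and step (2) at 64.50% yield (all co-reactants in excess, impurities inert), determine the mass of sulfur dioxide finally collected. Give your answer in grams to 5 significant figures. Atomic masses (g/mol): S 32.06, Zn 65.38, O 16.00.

30.892 g

Pure S = 32.864 × 0.8605 = 28.2795 g.
M(S) = 32.06 g/mol.
M(SO2) = 32.06 + 2(16.00) = 64.06 g/mol.
n(S) = 28.2795 / 32.06 = 0.882080 mol.
Step 1 (S:ZnS = 1:1): theoretical n(ZnS) = 0.882080 mol; at 84.76% yield, n(ZnS) = 0.747651 mol.
Step 2 (ZnS:SO2 = 2:2): theoretical n(SO2) = 0.747651 mol, so theoretical mass = 0.747651 × 64.06 = 47.8945 g.
At 64.50% yield, actual mass of SO2 = 47.8945 × 0.6450 = 30.8920 g.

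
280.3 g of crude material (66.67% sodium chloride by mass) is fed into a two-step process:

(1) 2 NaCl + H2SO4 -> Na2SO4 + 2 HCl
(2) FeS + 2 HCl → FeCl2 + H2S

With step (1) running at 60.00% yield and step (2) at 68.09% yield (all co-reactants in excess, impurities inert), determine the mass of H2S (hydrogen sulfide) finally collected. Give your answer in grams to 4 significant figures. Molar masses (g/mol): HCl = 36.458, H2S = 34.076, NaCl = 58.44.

22.26 g

Pure NaCl = 280.3 × 0.6667 = 186.88 g.
n(NaCl) = 186.88 / 58.44 = 3.1977 mol.
Step 1 (NaCl:HCl = 2:2): theoretical n(HCl) = 3.1977 mol; at 60.00% yield, n(HCl) = 1.9186 mol.
Step 2 (HCl:H2S = 2:1): theoretical n(H2S) = 0.95932 mol, so theoretical mass = 0.95932 × 34.076 = 32.690 g.
At 68.09% yield, actual mass of H2S = 32.690 × 0.6809 = 22.259 g.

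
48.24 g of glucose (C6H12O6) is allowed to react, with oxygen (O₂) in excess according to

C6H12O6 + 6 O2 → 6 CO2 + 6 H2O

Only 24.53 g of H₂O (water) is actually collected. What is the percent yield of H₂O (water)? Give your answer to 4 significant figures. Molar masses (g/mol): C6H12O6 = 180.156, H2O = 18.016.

84.75 %

n(C6H12O6) = 48.240 g / 180.156 g/mol = 0.26777 mol.
From the equation the C6H12O6:H2O mole ratio is 1:6, so n(H2O) = 0.26777 × 6/1 = 1.6066 mol.
Mass of H2O = 1.6066 mol × 18.016 g/mol = 28.945 g.
This is the theoretical yield. Percent yield = 24.53 g / 28.945 g × 100% = 84.748%.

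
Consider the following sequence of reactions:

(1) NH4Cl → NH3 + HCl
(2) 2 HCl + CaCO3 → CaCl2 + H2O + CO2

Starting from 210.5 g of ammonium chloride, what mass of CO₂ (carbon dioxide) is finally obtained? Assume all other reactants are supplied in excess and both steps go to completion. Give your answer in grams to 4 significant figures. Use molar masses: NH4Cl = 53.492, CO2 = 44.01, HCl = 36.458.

86.59 g

n(NH4Cl) = 210.50 / 53.492 = 3.9352 mol.
Step 1 gives a 1:1 ratio of NH4Cl to HCl, so n(HCl) = 3.9352 mol.
In step 2 the HCl:CO2 ratio is 2:1, so n(CO2) = 1.9676 mol.
Mass of CO2 = 1.9676 × 44.01 = 86.593 g.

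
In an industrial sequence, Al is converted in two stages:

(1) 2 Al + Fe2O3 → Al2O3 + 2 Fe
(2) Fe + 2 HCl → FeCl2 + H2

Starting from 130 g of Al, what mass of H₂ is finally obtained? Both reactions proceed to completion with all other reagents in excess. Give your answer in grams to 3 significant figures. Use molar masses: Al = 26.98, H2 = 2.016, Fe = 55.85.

n(Al) = 130.0 / 26.98 = 4.818 mol.
Step 1 gives a 2:2 ratio of Al to Fe, so n(Fe) = 4.818 mol.
In step 2 the Fe:H2 ratio is 1:1, so n(H2) = 4.818 mol.
Mass of H2 = 4.818 × 2.016 = 9.714 g.

9.71 g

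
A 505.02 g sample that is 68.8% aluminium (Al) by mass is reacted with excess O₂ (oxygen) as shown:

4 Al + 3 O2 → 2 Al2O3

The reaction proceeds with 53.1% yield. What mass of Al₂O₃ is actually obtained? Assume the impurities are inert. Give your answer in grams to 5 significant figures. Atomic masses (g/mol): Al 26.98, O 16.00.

348.62 g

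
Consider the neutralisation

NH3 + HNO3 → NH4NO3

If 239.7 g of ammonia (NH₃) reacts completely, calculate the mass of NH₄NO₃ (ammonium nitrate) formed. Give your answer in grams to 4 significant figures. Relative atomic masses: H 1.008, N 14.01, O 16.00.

M(NH3) = 14.01 + 3(1.008) = 17.034 g/mol.
M(NH4NO3) = 2(14.01) + 4(1.008) + 3(16.00) = 80.052 g/mol.
n(NH3) = 239.70 g / 17.034 g/mol = 14.072 mol.
From the equation the NH3:NH4NO3 mole ratio is 1:1, so n(NH4NO3) = 14.072 × 1/1 = 14.072 mol.
Mass of NH4NO3 = 14.072 mol × 80.052 g/mol = 1126.5 g.

1126 g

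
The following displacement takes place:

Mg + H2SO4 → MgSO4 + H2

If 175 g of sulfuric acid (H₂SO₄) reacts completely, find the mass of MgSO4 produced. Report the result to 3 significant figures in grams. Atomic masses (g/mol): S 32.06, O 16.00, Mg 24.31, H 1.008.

M(H2SO4) = 2(1.008) + 32.06 + 4(16.00) = 98.076 g/mol.
M(MgSO4) = 24.31 + 32.06 + 4(16.00) = 120.37 g/mol.
n(H2SO4) = 175.0 g / 98.076 g/mol = 1.784 mol.
From the equation the H2SO4:MgSO4 mole ratio is 1:1, so n(MgSO4) = 1.784 × 1/1 = 1.784 mol.
Mass of MgSO4 = 1.784 mol × 120.37 g/mol = 214.8 g.

215 g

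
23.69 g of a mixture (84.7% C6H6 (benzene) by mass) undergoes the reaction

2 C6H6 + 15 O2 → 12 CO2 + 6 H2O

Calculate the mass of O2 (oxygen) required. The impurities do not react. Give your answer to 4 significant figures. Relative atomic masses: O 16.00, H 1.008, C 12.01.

Mass of pure C6H6 = 23.69 g × 0.847 = 20.065 g.
M(C6H6) = 6(12.01) + 6(1.008) = 78.108 g/mol.
M(O2) = 2(16.00) = 32.00 g/mol.
n(C6H6) = 20.065 g / 78.108 g/mol = 0.25689 mol.
From the equation the C6H6:O2 mole ratio is 2:15, so n(O2) = 0.25689 × 15/2 = 1.9267 mol.
Mass of O2 = 1.9267 mol × 32.00 g/mol = 61.654 g.

61.65 g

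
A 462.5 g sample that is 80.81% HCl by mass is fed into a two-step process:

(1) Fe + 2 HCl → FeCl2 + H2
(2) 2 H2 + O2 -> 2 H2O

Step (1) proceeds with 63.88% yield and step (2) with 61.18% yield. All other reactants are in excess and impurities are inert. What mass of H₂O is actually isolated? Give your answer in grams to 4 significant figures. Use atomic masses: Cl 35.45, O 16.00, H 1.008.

Pure HCl = 462.5 × 0.8081 = 373.75 g.
M(HCl) = 1.008 + 35.45 = 36.458 g/mol.
M(H2O) = 2(1.008) + 16.00 = 18.016 g/mol.
n(HCl) = 373.75 / 36.458 = 10.251 mol.
Step 1 (HCl:H2 = 2:1): theoretical n(H2) = 5.1257 mol; at 63.88% yield, n(H2) = 3.2743 mol.
Step 2 (H2:H2O = 2:2): theoretical n(H2O) = 3.2743 mol, so theoretical mass = 3.2743 × 18.016 = 58.990 g.
At 61.18% yield, actual mass of H2O = 58.990 × 0.6118 = 36.090 g.

36.09 g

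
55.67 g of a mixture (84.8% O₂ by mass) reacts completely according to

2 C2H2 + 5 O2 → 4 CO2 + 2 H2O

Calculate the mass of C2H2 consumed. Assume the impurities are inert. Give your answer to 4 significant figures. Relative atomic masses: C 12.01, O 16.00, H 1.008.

15.36 g

Mass of pure O2 = 55.67 g × 0.848 = 47.208 g.
M(O2) = 2(16.00) = 32.00 g/mol.
M(C2H2) = 2(12.01) + 2(1.008) = 26.036 g/mol.
n(O2) = 47.208 g / 32.00 g/mol = 1.4753 mol.
From the equation the O2:C2H2 mole ratio is 5:2, so n(C2H2) = 1.4753 × 2/5 = 0.59010 mol.
Mass of C2H2 = 0.59010 mol × 26.036 g/mol = 15.364 g.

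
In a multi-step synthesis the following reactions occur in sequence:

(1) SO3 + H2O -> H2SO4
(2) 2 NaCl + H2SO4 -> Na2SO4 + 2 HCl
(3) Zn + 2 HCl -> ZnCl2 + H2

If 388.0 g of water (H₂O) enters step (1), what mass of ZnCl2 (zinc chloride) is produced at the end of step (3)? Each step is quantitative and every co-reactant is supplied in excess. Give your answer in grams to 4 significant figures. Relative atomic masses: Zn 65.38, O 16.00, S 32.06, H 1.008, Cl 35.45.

M(H2O) = 2(1.008) + 16.00 = 18.016 g/mol.
M(ZnCl2) = 65.38 + 2(35.45) = 136.28 g/mol.
n(H2O) = 388.0 / 18.016 = 21.536 mol.
Reaction (1): H2O→H2SO4 ratio 1:1 ⇒ n(H2SO4) = 21.536 mol.
Reaction (2): H2SO4→HCl ratio 1:2 ⇒ n(HCl) = 43.073 mol.
Reaction (3): HCl→ZnCl2 ratio 2:1 ⇒ n(ZnCl2) = 21.536 mol.
Mass of ZnCl2 = 21.536 × 136.28 = 2935.0 g.

2935 g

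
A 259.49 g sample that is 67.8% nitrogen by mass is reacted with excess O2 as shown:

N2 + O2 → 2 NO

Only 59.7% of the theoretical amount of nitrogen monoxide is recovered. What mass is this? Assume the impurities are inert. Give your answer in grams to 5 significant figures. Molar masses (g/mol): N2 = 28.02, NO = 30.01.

224.98 g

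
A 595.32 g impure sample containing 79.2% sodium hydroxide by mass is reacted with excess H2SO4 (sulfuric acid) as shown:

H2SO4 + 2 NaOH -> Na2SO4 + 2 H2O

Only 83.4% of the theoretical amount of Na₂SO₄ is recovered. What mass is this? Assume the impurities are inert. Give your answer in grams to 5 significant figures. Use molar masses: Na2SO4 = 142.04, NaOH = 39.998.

698.21 g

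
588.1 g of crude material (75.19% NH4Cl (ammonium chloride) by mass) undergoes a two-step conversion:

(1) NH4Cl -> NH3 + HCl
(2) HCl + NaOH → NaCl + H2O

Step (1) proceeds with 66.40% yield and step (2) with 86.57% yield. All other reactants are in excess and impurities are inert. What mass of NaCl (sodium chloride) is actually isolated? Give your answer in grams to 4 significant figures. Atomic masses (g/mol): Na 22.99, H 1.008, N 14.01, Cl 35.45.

277.7 g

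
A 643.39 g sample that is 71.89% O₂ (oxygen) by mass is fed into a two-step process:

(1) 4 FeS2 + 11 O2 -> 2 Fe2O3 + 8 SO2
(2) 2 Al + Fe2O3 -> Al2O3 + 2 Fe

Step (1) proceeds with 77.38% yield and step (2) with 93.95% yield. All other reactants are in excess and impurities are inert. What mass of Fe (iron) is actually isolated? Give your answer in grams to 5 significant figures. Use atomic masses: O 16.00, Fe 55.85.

213.41 g

Pure O2 = 643.39 × 0.7189 = 462.533 g.
M(O2) = 2(16.00) = 32.00 g/mol.
M(Fe) = 55.85 g/mol.
n(O2) = 462.533 / 32.00 = 14.4542 mol.
Step 1 (O2:Fe2O3 = 11:2): theoretical n(Fe2O3) = 2.62803 mol; at 77.38% yield, n(Fe2O3) = 2.03357 mol.
Step 2 (Fe2O3:Fe = 1:2): theoretical n(Fe) = 4.06714 mol, so theoretical mass = 4.06714 × 55.85 = 227.150 g.
At 93.95% yield, actual mass of Fe = 227.150 × 0.9395 = 213.407 g.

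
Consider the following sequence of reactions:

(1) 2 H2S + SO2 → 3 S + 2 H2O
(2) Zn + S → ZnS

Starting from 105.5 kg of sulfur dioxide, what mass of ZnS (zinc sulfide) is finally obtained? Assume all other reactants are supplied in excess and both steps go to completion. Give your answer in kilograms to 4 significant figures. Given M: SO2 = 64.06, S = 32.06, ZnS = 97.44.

481.4 kg

105.5 kg = 105500 g.
n(SO2) = 105500 / 64.06 = 1646.9 mol.
Step 1 gives a 1:3 ratio of SO2 to S, so n(S) = 4940.7 mol.
In step 2 the S:ZnS ratio is 1:1, so n(ZnS) = 4940.7 mol.
Mass of ZnS = 4940.7 × 97.44 = 481420 g = 481.4 kg.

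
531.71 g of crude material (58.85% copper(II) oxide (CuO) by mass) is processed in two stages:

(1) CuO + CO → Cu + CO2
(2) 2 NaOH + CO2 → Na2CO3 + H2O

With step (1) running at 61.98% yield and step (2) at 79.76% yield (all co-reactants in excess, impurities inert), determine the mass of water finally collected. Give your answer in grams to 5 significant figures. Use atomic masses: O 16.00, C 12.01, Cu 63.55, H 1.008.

35.033 g

Pure CuO = 531.71 × 0.5885 = 312.911 g.
M(CuO) = 63.55 + 16.00 = 79.55 g/mol.
M(H2O) = 2(1.008) + 16.00 = 18.016 g/mol.
n(CuO) = 312.911 / 79.55 = 3.93352 mol.
Step 1 (CuO:CO2 = 1:1): theoretical n(CO2) = 3.93352 mol; at 61.98% yield, n(CO2) = 2.43799 mol.
Step 2 (CO2:H2O = 1:1): theoretical n(H2O) = 2.43799 mol, so theoretical mass = 2.43799 × 18.016 = 43.9229 g.
At 79.76% yield, actual mass of H2O = 43.9229 × 0.7976 = 35.0329 g.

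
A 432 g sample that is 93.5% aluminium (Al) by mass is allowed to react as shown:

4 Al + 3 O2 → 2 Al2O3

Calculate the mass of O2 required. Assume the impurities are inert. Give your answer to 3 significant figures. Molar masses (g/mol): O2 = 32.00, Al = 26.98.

359 g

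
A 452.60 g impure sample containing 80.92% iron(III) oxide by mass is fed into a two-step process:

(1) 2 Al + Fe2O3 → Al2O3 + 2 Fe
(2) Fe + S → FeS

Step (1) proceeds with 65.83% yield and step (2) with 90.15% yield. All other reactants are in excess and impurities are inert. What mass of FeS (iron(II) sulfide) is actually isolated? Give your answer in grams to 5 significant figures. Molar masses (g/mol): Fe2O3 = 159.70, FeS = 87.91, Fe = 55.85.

Pure Fe2O3 = 452.60 × 0.8092 = 366.244 g.
n(Fe2O3) = 366.244 / 159.70 = 2.29332 mol.
Step 1 (Fe2O3:Fe = 1:2): theoretical n(Fe) = 4.58665 mol; at 65.83% yield, n(Fe) = 3.01939 mol.
Step 2 (Fe:FeS = 1:1): theoretical n(FeS) = 3.01939 mol, so theoretical mass = 3.01939 × 87.91 = 265.435 g.
At 90.15% yield, actual mass of FeS = 265.435 × 0.9015 = 239.289 g.

239.29 g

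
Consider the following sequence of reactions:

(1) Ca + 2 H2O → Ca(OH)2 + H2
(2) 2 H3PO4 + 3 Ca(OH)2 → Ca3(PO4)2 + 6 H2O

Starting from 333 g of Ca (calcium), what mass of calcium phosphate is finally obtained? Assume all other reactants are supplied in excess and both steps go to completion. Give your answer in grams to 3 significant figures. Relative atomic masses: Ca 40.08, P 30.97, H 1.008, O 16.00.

859 g

M(Ca) = 40.08 g/mol.
M(Ca3(PO4)2) = 3(40.08) + 2(30.97) + 8(16.00) = 310.18 g/mol.
n(Ca) = 333.0 / 40.08 = 8.308 mol.
Step 1 gives a 1:1 ratio of Ca to Ca(OH)2, so n(Ca(OH)2) = 8.308 mol.
In step 2 the Ca(OH)2:Ca3(PO4)2 ratio is 3:1, so n(Ca3(PO4)2) = 2.769 mol.
Mass of Ca3(PO4)2 = 2.769 × 310.18 = 859.0 g.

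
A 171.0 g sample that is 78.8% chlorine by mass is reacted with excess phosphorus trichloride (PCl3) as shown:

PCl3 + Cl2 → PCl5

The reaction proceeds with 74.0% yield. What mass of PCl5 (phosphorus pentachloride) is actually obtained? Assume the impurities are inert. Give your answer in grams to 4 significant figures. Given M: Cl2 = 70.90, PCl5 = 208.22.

Pure Cl2 available = 171.0 g × 0.788 = 134.75 g.
n(Cl2) = 134.75 g / 70.90 g/mol = 1.9005 mol.
From the equation the Cl2:PCl5 mole ratio is 1:1, so n(PCl5) = 1.9005 × 1/1 = 1.9005 mol.
Mass of PCl5 = 1.9005 mol × 208.22 g/mol = 395.73 g.
Actual mass collected = 395.73 g × 0.740 = 292.84 g.

292.8 g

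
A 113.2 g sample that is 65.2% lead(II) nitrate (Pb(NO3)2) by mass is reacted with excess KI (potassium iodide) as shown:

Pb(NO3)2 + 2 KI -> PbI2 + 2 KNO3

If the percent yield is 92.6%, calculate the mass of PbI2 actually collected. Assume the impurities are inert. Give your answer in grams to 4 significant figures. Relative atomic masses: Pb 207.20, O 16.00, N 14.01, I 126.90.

95.12 g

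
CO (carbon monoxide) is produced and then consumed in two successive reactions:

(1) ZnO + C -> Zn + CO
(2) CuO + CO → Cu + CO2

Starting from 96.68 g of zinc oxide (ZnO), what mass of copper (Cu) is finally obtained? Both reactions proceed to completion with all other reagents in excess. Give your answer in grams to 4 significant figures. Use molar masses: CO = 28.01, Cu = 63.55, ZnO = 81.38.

n(ZnO) = 96.680 / 81.38 = 1.1880 mol.
Step 1 gives a 1:1 ratio of ZnO to CO, so n(CO) = 1.1880 mol.
In step 2 the CO:Cu ratio is 1:1, so n(Cu) = 1.1880 mol.
Mass of Cu = 1.1880 × 63.55 = 75.498 g.

75.50 g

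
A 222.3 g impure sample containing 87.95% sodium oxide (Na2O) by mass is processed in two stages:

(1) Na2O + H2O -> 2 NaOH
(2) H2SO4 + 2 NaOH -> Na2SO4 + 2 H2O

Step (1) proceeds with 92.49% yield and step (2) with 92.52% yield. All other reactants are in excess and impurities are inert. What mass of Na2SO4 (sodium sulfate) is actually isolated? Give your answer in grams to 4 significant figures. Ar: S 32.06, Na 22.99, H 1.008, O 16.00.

383.4 g

Pure Na2O = 222.3 × 0.8795 = 195.51 g.
M(Na2O) = 2(22.99) + 16.00 = 61.98 g/mol.
M(Na2SO4) = 2(22.99) + 32.06 + 4(16.00) = 142.04 g/mol.
n(Na2O) = 195.51 / 61.98 = 3.1545 mol.
Step 1 (Na2O:NaOH = 1:2): theoretical n(NaOH) = 6.3089 mol; at 92.49% yield, n(NaOH) = 5.8351 mol.
Step 2 (NaOH:Na2SO4 = 2:1): theoretical n(Na2SO4) = 2.9176 mol, so theoretical mass = 2.9176 × 142.04 = 414.41 g.
At 92.52% yield, actual mass of Na2SO4 = 414.41 × 0.9252 = 383.41 g.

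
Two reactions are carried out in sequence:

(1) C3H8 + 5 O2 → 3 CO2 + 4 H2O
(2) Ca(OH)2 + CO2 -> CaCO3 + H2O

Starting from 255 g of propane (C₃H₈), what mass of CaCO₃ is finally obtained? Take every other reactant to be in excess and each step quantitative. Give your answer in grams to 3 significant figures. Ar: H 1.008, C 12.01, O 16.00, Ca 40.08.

M(C3H8) = 3(12.01) + 8(1.008) = 44.094 g/mol.
M(CaCO3) = 40.08 + 12.01 + 3(16.00) = 100.09 g/mol.
n(C3H8) = 255.0 / 44.094 = 5.783 mol.
Step 1 gives a 1:3 ratio of C3H8 to CO2, so n(CO2) = 17.35 mol.
In step 2 the CO2:CaCO3 ratio is 1:1, so n(CaCO3) = 17.35 mol.
Mass of CaCO3 = 17.35 × 100.09 = 1736 g.

1740 g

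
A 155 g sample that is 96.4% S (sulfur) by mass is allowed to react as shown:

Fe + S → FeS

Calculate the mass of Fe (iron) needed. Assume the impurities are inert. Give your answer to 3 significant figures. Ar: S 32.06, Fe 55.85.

Mass of pure S = 155 g × 0.964 = 149.4 g.
M(S) = 32.06 g/mol.
M(Fe) = 55.85 g/mol.
n(S) = 149.4 g / 32.06 g/mol = 4.661 mol.
From the equation the S:Fe mole ratio is 1:1, so n(Fe) = 4.661 × 1/1 = 4.661 mol.
Mass of Fe = 4.661 mol × 55.85 g/mol = 260.3 g.

260 g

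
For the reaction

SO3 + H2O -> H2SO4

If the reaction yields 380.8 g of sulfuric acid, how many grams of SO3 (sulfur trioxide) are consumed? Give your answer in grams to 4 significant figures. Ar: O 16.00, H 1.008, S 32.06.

M(H2SO4) = 2(1.008) + 32.06 + 4(16.00) = 98.076 g/mol.
M(SO3) = 32.06 + 3(16.00) = 80.06 g/mol.
n(H2SO4) = 380.80 g / 98.076 g/mol = 3.8827 mol.
From the equation the H2SO4:SO3 mole ratio is 1:1, so n(SO3) = 3.8827 × 1/1 = 3.8827 mol.
Mass of SO3 = 3.8827 mol × 80.06 g/mol = 310.85 g.

310.8 g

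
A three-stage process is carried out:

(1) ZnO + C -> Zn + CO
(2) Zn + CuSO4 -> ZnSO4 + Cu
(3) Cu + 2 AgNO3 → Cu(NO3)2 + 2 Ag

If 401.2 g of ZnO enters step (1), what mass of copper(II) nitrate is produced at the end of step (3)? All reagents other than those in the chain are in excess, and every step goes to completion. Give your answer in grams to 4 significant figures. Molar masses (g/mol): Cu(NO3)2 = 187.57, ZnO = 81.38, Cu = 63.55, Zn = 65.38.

924.7 g

n(ZnO) = 401.2 / 81.38 = 4.9300 mol.
Reaction (1): ZnO→Zn ratio 1:1 ⇒ n(Zn) = 4.9300 mol.
Reaction (2): Zn→Cu ratio 1:1 ⇒ n(Cu) = 4.9300 mol.
Reaction (3): Cu→Cu(NO3)2 ratio 1:1 ⇒ n(Cu(NO3)2) = 4.9300 mol.
Mass of Cu(NO3)2 = 4.9300 × 187.57 = 924.71 g.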